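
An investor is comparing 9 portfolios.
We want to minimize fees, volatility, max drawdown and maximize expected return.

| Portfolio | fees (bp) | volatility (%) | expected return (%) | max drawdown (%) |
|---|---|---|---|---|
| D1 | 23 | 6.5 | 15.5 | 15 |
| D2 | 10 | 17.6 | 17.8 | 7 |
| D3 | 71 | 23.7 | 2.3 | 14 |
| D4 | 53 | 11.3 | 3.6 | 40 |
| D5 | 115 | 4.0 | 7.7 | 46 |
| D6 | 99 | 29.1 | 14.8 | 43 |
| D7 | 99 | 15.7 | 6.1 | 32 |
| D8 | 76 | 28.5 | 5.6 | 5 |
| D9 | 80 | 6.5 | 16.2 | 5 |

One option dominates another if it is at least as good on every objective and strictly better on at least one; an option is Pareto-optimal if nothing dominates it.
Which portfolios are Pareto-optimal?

D1, D2, D5, D8, D9

D1: not dominated.
D2: not dominated (best fees).
D3: dominated by D2 (fees 10≤71, volatility 17.6≤23.7, expected return 17.8≥2.3, max drawdown 7≤14).
D4: dominated by D1 (fees 23≤53, volatility 6.5≤11.3, expected return 15.5≥3.6, max drawdown 15≤40).
D5: not dominated (best volatility).
D6: dominated by D1 (fees 23≤99, volatility 6.5≤29.1, expected return 15.5≥14.8, max drawdown 15≤43).
D7: dominated by D1 (fees 23≤99, volatility 6.5≤15.7, expected return 15.5≥6.1, max drawdown 15≤32).
D8: not dominated.
D9: not dominated.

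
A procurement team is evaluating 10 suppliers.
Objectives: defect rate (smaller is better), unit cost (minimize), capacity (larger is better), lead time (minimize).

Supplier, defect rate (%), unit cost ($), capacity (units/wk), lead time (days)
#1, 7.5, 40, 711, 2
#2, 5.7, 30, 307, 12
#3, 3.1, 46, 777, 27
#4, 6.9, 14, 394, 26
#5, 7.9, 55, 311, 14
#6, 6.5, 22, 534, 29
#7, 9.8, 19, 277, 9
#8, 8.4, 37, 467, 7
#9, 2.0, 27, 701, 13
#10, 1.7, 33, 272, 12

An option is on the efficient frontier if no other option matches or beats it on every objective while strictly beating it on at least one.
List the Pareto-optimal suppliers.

#1: not dominated (best lead time).
#2: not dominated.
#3: not dominated (best capacity).
#4: not dominated (best unit cost).
#5: dominated by #1 (defect rate 7.5≤7.9, unit cost 40≤55, capacity 711≥311, lead time 2≤14).
#6: not dominated.
#7: not dominated.
#8: not dominated.
#9: not dominated.
#10: not dominated (best defect rate).

#1, #2, #3, #4, #6, #7, #8, #9, #10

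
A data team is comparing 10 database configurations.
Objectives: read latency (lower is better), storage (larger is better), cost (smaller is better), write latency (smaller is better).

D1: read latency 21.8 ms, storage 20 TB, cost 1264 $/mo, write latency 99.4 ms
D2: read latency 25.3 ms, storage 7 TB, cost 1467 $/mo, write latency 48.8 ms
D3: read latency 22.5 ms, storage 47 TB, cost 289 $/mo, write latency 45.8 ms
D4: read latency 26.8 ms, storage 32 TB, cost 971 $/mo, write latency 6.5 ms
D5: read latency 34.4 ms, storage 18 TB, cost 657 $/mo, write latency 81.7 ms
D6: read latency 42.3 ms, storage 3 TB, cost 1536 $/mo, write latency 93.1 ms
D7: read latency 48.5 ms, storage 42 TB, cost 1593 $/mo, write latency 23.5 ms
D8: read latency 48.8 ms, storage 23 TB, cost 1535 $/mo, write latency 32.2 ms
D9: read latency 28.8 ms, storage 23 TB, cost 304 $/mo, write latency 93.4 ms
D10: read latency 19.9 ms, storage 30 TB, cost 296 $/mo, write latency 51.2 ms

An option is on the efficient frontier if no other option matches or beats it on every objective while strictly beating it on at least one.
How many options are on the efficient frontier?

4

D1: dominated by D10 (read latency 19.9≤21.8, storage 30≥20, cost 296≤1264, write latency 51.2≤99.4).
D2: dominated by D3 (read latency 22.5≤25.3, storage 47≥7, cost 289≤1467, write latency 45.8≤48.8).
D3: not dominated (best storage).
D4: not dominated (best write latency).
D5: dominated by D3 (read latency 22.5≤34.4, storage 47≥18, cost 289≤657, write latency 45.8≤81.7).
D6: dominated by D2 (read latency 25.3≤42.3, storage 7≥3, cost 1467≤1536, write latency 48.8≤93.1).
D7: not dominated.
D8: dominated by D4 (read latency 26.8≤48.8, storage 32≥23, cost 971≤1535, write latency 6.5≤32.2).
D9: dominated by D3 (read latency 22.5≤28.8, storage 47≥23, cost 289≤304, write latency 45.8≤93.4).
D10: not dominated (best read latency).
Pareto-optimal: D3, D4, D7, D10 → 4.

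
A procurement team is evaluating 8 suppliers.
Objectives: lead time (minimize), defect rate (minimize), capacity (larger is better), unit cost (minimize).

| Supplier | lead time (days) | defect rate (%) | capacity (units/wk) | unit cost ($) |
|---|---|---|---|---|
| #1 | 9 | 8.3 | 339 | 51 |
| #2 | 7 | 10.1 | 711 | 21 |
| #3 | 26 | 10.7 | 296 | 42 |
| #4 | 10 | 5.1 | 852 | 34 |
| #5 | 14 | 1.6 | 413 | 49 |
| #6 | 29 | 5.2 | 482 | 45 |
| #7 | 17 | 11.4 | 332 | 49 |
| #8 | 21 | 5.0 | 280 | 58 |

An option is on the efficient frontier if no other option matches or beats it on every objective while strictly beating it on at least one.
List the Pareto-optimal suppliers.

#1, #2, #4, #5

#1: not dominated.
#2: not dominated (best lead time).
#3: dominated by #2 (lead time 7≤26, defect rate 10.1≤10.7, capacity 711≥296, unit cost 21≤42).
#4: not dominated (best capacity).
#5: not dominated (best defect rate).
#6: dominated by #4 (lead time 10≤29, defect rate 5.1≤5.2, capacity 852≥482, unit cost 34≤45).
#7: dominated by #2 (lead time 7≤17, defect rate 10.1≤11.4, capacity 711≥332, unit cost 21≤49).
#8: dominated by #5 (lead time 14≤21, defect rate 1.6≤5.0, capacity 413≥280, unit cost 49≤58).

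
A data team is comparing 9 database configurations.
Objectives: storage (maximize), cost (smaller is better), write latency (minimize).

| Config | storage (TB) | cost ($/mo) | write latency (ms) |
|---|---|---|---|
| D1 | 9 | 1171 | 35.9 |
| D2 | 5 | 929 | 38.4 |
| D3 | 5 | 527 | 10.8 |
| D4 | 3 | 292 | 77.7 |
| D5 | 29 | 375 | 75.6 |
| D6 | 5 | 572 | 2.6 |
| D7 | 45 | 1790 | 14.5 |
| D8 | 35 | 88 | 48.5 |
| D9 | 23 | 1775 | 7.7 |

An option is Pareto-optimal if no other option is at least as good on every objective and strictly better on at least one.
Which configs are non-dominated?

D1, D3, D6, D7, D8, D9

D1: not dominated.
D2: dominated by D3 (storage 5≥5, cost 527≤929, write latency 10.8≤38.4).
D3: not dominated.
D4: dominated by D8 (storage 35≥3, cost 88≤292, write latency 48.5≤77.7).
D5: dominated by D8 (storage 35≥29, cost 88≤375, write latency 48.5≤75.6).
D6: not dominated (best write latency).
D7: not dominated (best storage).
D8: not dominated (best cost).
D9: not dominated.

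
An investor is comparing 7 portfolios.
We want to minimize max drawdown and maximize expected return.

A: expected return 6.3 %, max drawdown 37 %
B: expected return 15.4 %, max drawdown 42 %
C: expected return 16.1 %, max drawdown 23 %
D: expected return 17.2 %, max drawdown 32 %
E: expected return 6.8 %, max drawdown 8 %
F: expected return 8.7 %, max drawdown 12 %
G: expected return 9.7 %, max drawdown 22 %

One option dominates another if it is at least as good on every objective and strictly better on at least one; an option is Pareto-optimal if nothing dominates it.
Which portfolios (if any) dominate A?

C, D, E, F, G

C: expected return 16.1≥6.3, max drawdown 23≤37 — dominates A.
D: expected return 17.2≥6.3, max drawdown 32≤37 — dominates A.
E: expected return 6.8≥6.3, max drawdown 8≤37 — dominates A.
F: expected return 8.7≥6.3, max drawdown 12≤37 — dominates A.
G: expected return 9.7≥6.3, max drawdown 22≤37 — dominates A.
Others (B) are each worse than A on at least one objective.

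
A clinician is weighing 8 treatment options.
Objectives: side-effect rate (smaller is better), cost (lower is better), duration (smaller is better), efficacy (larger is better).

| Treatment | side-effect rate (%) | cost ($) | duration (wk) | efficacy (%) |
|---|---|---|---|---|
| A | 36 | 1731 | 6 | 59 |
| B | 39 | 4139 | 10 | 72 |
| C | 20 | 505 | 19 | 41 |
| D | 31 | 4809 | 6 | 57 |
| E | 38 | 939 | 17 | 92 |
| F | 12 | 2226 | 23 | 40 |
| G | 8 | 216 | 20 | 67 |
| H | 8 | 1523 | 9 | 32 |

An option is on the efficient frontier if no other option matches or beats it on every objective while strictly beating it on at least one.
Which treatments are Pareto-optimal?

A, B, C, D, E, G, H

A: not dominated.
B: not dominated.
C: not dominated.
D: not dominated.
E: not dominated (best efficacy).
F: dominated by G (side-effect rate 8≤12, cost 216≤2226, duration 20≤23, efficacy 67≥40).
G: not dominated (best cost).
H: not dominated.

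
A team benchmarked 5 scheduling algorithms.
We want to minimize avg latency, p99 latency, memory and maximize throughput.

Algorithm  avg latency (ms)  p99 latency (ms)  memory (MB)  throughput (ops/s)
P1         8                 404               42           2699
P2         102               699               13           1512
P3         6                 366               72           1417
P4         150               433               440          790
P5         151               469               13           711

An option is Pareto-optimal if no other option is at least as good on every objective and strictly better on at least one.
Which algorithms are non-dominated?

P1, P2, P3, P5

P1: not dominated (best throughput).
P2: not dominated.
P3: not dominated (best avg latency).
P4: dominated by P1 (avg latency 8≤150, p99 latency 404≤433, memory 42≤440, throughput 2699≥790).
P5: not dominated.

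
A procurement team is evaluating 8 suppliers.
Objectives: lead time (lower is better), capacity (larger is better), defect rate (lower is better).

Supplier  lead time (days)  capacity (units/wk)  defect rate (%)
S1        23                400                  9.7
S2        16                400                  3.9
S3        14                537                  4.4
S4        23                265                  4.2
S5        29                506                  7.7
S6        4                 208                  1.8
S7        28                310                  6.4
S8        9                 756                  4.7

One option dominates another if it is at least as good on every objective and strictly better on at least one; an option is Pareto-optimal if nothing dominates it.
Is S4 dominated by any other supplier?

S2 vs S4: lead time 16≤23, capacity 400≥265, defect rate 3.9≤4.2 — S2 is at least as good on every objective and strictly better on at least one, so S2 dominates S4.

Yes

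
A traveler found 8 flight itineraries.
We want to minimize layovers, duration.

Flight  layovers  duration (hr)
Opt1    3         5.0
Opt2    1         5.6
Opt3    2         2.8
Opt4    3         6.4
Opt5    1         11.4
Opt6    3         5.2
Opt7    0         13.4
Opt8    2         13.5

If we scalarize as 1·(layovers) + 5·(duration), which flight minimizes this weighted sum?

Opt1: 1·3 + 5·5.0 = 28.0
Opt2: 1·1 + 5·5.6 = 29.0
Opt3: 1·2 + 5·2.8 = 16.0
Opt4: 1·3 + 5·6.4 = 35.0
Opt5: 1·1 + 5·11.4 = 58.0
Opt6: 1·3 + 5·5.2 = 29.0
Opt7: 1·0 + 5·13.4 = 67.0
Opt8: 1·2 + 5·13.5 = 69.5
Lowest: Opt3 at 16.0.

Opt3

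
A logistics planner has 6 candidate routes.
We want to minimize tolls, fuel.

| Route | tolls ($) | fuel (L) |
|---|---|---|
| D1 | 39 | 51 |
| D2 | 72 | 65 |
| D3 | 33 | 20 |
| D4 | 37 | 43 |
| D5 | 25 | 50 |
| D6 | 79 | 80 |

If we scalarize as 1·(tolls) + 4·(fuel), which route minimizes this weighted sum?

D3

D1: 1·39 + 4·51 = 243
D2: 1·72 + 4·65 = 332
D3: 1·33 + 4·20 = 113
D4: 1·37 + 4·43 = 209
D5: 1·25 + 4·50 = 225
D6: 1·79 + 4·80 = 399
Lowest: D3 at 113.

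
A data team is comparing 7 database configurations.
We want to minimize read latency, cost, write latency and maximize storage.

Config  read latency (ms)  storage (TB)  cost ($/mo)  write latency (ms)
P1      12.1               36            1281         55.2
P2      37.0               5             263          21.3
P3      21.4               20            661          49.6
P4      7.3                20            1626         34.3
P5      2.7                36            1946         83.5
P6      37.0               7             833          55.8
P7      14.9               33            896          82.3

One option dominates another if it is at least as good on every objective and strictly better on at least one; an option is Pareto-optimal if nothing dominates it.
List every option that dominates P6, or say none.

P3: read latency 21.4≤37.0, storage 20≥7, cost 661≤833, write latency 49.6≤55.8 — dominates P6.
Others (P1, P2, P4, P5, P7) are each worse than P6 on at least one objective.

P3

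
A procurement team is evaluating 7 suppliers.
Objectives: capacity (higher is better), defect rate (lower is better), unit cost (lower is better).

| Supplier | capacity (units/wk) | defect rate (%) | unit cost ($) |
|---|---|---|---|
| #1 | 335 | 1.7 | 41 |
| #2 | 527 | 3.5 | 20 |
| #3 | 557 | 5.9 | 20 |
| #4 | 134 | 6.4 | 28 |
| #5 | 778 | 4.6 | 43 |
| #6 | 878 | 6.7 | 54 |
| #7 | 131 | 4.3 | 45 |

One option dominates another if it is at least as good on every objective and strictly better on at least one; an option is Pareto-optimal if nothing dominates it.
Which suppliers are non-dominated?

#1: not dominated (best defect rate).
#2: not dominated.
#3: not dominated.
#4: dominated by #2 (capacity 527≥134, defect rate 3.5≤6.4, unit cost 20≤28).
#5: not dominated.
#6: not dominated (best capacity).
#7: dominated by #1 (capacity 335≥131, defect rate 1.7≤4.3, unit cost 41≤45).

#1, #2, #3, #5, #6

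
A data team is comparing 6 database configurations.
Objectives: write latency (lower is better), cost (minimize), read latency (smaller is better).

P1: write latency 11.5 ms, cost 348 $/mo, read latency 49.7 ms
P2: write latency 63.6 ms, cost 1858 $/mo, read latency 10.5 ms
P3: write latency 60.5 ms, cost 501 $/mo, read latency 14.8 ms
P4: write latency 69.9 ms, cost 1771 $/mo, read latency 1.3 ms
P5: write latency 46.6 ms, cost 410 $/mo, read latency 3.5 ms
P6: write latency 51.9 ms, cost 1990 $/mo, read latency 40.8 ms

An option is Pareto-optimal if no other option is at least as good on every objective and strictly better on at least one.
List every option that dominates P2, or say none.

P5: write latency 46.6≤63.6, cost 410≤1858, read latency 3.5≤10.5 — dominates P2.
Others (P1, P3, P4, P6) are each worse than P2 on at least one objective.

P5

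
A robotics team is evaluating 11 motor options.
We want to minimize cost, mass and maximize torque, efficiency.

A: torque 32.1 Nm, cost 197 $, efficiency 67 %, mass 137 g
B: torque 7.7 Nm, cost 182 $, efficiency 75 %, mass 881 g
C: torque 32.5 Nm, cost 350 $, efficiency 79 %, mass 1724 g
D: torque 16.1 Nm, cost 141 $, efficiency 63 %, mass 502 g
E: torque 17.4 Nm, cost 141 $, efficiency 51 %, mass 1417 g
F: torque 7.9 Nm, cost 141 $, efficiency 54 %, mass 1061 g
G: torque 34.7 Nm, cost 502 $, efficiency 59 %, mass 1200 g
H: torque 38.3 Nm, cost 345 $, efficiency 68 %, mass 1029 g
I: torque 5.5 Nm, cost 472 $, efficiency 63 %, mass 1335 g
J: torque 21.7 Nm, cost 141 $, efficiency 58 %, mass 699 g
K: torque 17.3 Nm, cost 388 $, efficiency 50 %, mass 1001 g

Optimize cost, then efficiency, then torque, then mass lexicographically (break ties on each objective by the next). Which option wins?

First minimize cost: best is 141, kept {D, E, F, J}.
Then maximize efficiency: best is 63, kept {D}.

D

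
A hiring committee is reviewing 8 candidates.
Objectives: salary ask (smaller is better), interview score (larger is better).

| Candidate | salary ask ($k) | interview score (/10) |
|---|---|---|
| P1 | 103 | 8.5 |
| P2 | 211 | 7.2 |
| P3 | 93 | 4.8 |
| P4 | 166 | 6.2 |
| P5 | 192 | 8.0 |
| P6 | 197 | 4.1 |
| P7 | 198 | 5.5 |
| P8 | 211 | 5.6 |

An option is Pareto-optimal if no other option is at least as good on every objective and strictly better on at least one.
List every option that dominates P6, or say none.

P1: salary ask 103≤197, interview score 8.5≥4.1 — dominates P6.
P3: salary ask 93≤197, interview score 4.8≥4.1 — dominates P6.
P4: salary ask 166≤197, interview score 6.2≥4.1 — dominates P6.
P5: salary ask 192≤197, interview score 8.0≥4.1 — dominates P6.
Others (P2, P7, P8) are each worse than P6 on at least one objective.

P1, P3, P4, P5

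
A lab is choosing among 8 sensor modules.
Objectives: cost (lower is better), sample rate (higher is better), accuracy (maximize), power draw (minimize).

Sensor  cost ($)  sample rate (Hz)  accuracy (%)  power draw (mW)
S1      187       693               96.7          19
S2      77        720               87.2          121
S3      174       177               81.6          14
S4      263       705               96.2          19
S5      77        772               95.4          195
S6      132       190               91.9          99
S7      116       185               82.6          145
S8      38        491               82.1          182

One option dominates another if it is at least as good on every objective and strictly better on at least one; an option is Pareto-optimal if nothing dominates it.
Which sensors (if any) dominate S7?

S2

S2: cost 77≤116, sample rate 720≥185, accuracy 87.2≥82.6, power draw 121≤145 — dominates S7.
Others (S1, S3, S4, S5, S6, S8) are each worse than S7 on at least one objective.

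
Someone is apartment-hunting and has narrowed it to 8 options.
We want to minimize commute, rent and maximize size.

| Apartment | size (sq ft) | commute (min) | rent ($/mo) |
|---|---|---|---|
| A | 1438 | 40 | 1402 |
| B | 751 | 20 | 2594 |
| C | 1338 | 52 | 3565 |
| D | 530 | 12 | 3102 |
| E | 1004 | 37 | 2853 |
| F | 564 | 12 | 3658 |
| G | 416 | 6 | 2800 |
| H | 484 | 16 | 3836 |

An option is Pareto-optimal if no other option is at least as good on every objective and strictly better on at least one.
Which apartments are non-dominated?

A, B, D, E, F, G

A: not dominated (best size).
B: not dominated.
C: dominated by A (size 1438≥1338, commute 40≤52, rent 1402≤3565).
D: not dominated.
E: not dominated.
F: not dominated.
G: not dominated (best commute).
H: dominated by D (size 530≥484, commute 12≤16, rent 3102≤3836).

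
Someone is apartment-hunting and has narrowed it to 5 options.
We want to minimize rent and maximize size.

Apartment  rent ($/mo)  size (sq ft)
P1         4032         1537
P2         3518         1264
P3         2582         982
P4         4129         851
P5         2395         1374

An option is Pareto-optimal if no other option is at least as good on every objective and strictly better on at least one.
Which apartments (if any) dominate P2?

P5: rent 2395≤3518, size 1374≥1264 — dominates P2.
Others (P1, P3, P4) are each worse than P2 on at least one objective.

P5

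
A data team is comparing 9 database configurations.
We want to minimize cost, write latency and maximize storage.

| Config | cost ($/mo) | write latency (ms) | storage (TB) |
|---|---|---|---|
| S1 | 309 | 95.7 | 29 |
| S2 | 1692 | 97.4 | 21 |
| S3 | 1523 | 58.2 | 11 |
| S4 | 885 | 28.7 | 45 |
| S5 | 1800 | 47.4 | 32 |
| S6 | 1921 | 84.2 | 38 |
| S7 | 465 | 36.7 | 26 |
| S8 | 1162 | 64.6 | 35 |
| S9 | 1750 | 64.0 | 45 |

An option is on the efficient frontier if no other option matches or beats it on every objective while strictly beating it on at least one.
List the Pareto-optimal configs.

S1, S4, S7

S1: not dominated (best cost).
S2: dominated by S1 (cost 309≤1692, write latency 95.7≤97.4, storage 29≥21).
S3: dominated by S4 (cost 885≤1523, write latency 28.7≤58.2, storage 45≥11).
S4: not dominated (best write latency).
S5: dominated by S4 (cost 885≤1800, write latency 28.7≤47.4, storage 45≥32).
S6: dominated by S4 (cost 885≤1921, write latency 28.7≤84.2, storage 45≥38).
S7: not dominated.
S8: dominated by S4 (cost 885≤1162, write latency 28.7≤64.6, storage 45≥35).
S9: dominated by S4 (cost 885≤1750, write latency 28.7≤64.0, storage 45≥45).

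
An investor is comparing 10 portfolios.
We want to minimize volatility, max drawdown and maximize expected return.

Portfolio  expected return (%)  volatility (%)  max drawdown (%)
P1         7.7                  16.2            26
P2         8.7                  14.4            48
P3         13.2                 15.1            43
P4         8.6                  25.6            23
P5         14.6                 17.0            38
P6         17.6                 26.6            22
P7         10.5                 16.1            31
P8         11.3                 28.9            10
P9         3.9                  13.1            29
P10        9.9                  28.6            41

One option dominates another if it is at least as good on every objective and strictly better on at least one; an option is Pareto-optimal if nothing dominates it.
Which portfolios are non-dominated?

P1, P2, P3, P4, P5, P6, P7, P8, P9

P1: not dominated.
P2: not dominated.
P3: not dominated.
P4: not dominated.
P5: not dominated.
P6: not dominated (best expected return).
P7: not dominated.
P8: not dominated (best max drawdown).
P9: not dominated (best volatility).
P10: dominated by P5 (expected return 14.6≥9.9, volatility 17.0≤28.6, max drawdown 38≤41).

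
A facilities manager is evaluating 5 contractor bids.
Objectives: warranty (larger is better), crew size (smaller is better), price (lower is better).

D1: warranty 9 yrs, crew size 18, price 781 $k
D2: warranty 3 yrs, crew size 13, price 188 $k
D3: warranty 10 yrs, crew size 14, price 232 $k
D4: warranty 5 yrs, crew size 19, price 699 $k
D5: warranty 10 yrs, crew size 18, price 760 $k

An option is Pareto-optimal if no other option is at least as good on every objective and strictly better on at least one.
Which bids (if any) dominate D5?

D3: warranty 10≥10, crew size 14≤18, price 232≤760 — dominates D5.
Others (D1, D2, D4) are each worse than D5 on at least one objective.

D3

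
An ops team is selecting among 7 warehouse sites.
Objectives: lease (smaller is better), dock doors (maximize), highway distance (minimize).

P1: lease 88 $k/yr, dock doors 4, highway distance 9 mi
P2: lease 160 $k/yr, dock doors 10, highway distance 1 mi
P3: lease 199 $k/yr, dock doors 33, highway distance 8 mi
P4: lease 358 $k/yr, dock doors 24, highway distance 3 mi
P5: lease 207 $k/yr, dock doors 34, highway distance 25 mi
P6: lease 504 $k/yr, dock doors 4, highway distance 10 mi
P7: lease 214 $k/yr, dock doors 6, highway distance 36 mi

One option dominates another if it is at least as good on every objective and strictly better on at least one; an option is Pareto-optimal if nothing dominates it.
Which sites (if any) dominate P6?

P1: lease 88≤504, dock doors 4≥4, highway distance 9≤10 — dominates P6.
P2: lease 160≤504, dock doors 10≥4, highway distance 1≤10 — dominates P6.
P3: lease 199≤504, dock doors 33≥4, highway distance 8≤10 — dominates P6.
P4: lease 358≤504, dock doors 24≥4, highway distance 3≤10 — dominates P6.
Others (P5, P7) are each worse than P6 on at least one objective.

P1, P2, P3, P4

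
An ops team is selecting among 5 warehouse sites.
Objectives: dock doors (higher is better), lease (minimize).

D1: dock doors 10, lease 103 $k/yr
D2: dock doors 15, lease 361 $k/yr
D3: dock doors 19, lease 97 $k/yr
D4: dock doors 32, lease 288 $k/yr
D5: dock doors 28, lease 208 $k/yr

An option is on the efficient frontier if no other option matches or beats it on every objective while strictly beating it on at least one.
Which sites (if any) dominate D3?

D1: worse on dock doors (10 vs 19).
D2: worse on dock doors (15 vs 19).
D4: worse on lease (288 vs 97).
D5: worse on lease (208 vs 97).
No option dominates D3.

none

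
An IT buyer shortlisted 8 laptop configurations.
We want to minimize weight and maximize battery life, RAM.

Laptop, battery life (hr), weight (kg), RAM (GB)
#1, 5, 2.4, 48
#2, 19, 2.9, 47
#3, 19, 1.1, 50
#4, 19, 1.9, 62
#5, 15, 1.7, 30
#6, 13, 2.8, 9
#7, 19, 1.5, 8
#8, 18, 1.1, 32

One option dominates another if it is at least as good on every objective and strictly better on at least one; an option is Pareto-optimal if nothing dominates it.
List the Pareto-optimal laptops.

#1: dominated by #3 (battery life 19≥5, weight 1.1≤2.4, RAM 50≥48).
#2: dominated by #3 (battery life 19≥19, weight 1.1≤2.9, RAM 50≥47).
#3: not dominated.
#4: not dominated (best RAM).
#5: dominated by #3 (battery life 19≥15, weight 1.1≤1.7, RAM 50≥30).
#6: dominated by #3 (battery life 19≥13, weight 1.1≤2.8, RAM 50≥9).
#7: dominated by #3 (battery life 19≥19, weight 1.1≤1.5, RAM 50≥8).
#8: dominated by #3 (battery life 19≥18, weight 1.1≤1.1, RAM 50≥32).

#3, #4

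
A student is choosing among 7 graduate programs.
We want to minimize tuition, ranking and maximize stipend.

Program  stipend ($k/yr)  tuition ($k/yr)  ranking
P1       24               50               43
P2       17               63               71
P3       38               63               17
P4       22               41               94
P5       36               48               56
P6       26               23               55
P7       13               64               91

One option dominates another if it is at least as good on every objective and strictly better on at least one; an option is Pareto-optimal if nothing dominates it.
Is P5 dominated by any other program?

P1: worse on stipend (24 vs 36).
P2: worse on stipend (17 vs 36).
P3: worse on tuition (63 vs 48).
P4: worse on stipend (22 vs 36).
P6: worse on stipend (26 vs 36).
P7: worse on stipend (13 vs 36).
No option is at least as good as P5 on every objective and strictly better on one.

No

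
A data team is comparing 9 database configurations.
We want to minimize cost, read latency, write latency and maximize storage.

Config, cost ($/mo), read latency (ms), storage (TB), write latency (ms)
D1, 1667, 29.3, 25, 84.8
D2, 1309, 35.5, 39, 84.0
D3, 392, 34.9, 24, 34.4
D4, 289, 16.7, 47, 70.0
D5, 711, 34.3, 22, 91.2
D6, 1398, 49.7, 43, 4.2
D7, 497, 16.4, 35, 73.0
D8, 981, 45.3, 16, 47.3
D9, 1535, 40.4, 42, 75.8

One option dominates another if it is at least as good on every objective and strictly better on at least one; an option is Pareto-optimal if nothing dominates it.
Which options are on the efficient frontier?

D3, D4, D6, D7

D1: dominated by D4 (cost 289≤1667, read latency 16.7≤29.3, storage 47≥25, write latency 70.0≤84.8).
D2: dominated by D4 (cost 289≤1309, read latency 16.7≤35.5, storage 47≥39, write latency 70.0≤84.0).
D3: not dominated.
D4: not dominated (best cost).
D5: dominated by D4 (cost 289≤711, read latency 16.7≤34.3, storage 47≥22, write latency 70.0≤91.2).
D6: not dominated (best write latency).
D7: not dominated (best read latency).
D8: dominated by D3 (cost 392≤981, read latency 34.9≤45.3, storage 24≥16, write latency 34.4≤47.3).
D9: dominated by D4 (cost 289≤1535, read latency 16.7≤40.4, storage 47≥42, write latency 70.0≤75.8).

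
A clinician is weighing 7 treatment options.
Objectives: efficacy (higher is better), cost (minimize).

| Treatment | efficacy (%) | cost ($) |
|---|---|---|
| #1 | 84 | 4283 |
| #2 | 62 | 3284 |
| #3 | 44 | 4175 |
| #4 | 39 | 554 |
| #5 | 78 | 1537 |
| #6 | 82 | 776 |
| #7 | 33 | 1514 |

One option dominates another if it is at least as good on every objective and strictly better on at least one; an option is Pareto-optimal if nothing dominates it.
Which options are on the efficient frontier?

#1, #4, #6

#1: not dominated (best efficacy).
#2: dominated by #5 (efficacy 78≥62, cost 1537≤3284).
#3: dominated by #2 (efficacy 62≥44, cost 3284≤4175).
#4: not dominated (best cost).
#5: dominated by #6 (efficacy 82≥78, cost 776≤1537).
#6: not dominated.
#7: dominated by #4 (efficacy 39≥33, cost 554≤1514).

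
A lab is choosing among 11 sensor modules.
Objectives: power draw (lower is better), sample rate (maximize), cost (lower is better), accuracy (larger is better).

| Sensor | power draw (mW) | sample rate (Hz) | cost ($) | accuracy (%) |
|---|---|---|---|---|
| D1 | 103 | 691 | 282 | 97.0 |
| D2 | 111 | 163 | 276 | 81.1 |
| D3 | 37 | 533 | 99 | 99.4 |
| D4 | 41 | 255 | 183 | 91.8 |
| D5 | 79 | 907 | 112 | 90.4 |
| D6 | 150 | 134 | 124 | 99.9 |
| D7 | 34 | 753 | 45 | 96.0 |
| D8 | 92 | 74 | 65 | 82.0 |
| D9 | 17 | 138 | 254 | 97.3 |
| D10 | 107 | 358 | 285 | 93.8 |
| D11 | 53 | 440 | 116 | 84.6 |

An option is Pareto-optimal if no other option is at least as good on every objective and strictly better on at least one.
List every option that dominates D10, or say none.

D1: power draw 103≤107, sample rate 691≥358, cost 282≤285, accuracy 97.0≥93.8 — dominates D10.
D3: power draw 37≤107, sample rate 533≥358, cost 99≤285, accuracy 99.4≥93.8 — dominates D10.
D7: power draw 34≤107, sample rate 753≥358, cost 45≤285, accuracy 96.0≥93.8 — dominates D10.
Others (D2, D4, D5, D6, D8, D9, D11) are each worse than D10 on at least one objective.

D1, D3, D7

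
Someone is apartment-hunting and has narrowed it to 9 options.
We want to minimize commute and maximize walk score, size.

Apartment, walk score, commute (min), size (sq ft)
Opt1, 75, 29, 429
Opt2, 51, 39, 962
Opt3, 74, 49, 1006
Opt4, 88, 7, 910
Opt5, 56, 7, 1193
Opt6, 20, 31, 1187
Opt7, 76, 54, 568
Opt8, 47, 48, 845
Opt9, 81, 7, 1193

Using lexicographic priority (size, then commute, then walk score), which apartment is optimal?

Opt9

First maximize size: best is 1193, kept {Opt5, Opt9}.
Then minimize commute: best is 7, kept {Opt5, Opt9}.
Then maximize walk score: best is 81, kept {Opt9}.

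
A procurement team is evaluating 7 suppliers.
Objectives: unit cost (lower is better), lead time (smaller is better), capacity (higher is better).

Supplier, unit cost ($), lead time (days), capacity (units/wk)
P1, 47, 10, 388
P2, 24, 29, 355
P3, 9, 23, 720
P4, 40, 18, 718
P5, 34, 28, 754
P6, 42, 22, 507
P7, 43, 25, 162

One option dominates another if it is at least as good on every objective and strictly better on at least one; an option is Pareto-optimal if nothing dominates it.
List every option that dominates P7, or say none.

P3: unit cost 9≤43, lead time 23≤25, capacity 720≥162 — dominates P7.
P4: unit cost 40≤43, lead time 18≤25, capacity 718≥162 — dominates P7.
P6: unit cost 42≤43, lead time 22≤25, capacity 507≥162 — dominates P7.
Others (P1, P2, P5) are each worse than P7 on at least one objective.

P3, P4, P6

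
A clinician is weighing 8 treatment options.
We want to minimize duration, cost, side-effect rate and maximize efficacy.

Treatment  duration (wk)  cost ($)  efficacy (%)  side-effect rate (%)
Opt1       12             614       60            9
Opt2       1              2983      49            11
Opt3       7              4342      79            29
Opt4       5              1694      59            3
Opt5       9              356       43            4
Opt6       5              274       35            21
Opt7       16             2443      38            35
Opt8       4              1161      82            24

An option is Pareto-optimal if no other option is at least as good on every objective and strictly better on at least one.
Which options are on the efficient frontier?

Opt1: not dominated.
Opt2: not dominated (best duration).
Opt3: dominated by Opt8 (duration 4≤7, cost 1161≤4342, efficacy 82≥79, side-effect rate 24≤29).
Opt4: not dominated (best side-effect rate).
Opt5: not dominated.
Opt6: not dominated (best cost).
Opt7: dominated by Opt1 (duration 12≤16, cost 614≤2443, efficacy 60≥38, side-effect rate 9≤35).
Opt8: not dominated (best efficacy).

Opt1, Opt2, Opt4, Opt5, Opt6, Opt8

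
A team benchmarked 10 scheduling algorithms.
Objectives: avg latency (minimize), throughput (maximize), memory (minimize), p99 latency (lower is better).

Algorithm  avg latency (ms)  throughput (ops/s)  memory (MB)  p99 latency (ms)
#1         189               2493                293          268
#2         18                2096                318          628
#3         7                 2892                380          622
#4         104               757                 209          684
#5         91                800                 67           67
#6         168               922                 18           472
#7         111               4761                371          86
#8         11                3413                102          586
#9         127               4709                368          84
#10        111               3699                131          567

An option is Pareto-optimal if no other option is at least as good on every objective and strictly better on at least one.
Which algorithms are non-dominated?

#1: not dominated.
#2: dominated by #8 (avg latency 11≤18, throughput 3413≥2096, memory 102≤318, p99 latency 586≤628).
#3: not dominated (best avg latency).
#4: dominated by #5 (avg latency 91≤104, throughput 800≥757, memory 67≤209, p99 latency 67≤684).
#5: not dominated (best p99 latency).
#6: not dominated (best memory).
#7: not dominated (best throughput).
#8: not dominated.
#9: not dominated.
#10: not dominated.

#1, #3, #5, #6, #7, #8, #9, #10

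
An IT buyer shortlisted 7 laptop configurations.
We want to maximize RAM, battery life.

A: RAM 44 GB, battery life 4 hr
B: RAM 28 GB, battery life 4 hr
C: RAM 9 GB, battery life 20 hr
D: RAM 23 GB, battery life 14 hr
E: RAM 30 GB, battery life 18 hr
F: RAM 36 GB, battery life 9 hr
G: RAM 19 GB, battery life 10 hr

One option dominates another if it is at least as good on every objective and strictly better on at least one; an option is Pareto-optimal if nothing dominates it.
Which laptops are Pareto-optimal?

A: not dominated (best RAM).
B: dominated by A (RAM 44≥28, battery life 4≥4).
C: not dominated (best battery life).
D: dominated by E (RAM 30≥23, battery life 18≥14).
E: not dominated.
F: not dominated.
G: dominated by D (RAM 23≥19, battery life 14≥10).

A, C, E, F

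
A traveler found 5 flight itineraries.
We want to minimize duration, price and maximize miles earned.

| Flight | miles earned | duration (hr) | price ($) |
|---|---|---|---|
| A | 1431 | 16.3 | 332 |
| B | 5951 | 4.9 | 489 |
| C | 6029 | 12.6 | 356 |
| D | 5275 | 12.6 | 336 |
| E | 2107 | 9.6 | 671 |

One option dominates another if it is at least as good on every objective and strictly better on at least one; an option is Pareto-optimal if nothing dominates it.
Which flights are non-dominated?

A: not dominated (best price).
B: not dominated (best duration).
C: not dominated (best miles earned).
D: not dominated.
E: dominated by B (miles earned 5951≥2107, duration 4.9≤9.6, price 489≤671).

A, B, C, D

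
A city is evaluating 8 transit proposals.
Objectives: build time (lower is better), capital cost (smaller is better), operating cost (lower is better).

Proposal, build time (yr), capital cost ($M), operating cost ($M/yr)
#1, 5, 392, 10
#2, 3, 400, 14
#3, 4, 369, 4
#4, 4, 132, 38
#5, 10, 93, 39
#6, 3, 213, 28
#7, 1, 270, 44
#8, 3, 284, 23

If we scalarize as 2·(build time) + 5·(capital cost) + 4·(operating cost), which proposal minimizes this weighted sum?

#5

#1: 2·5 + 5·392 + 4·10 = 2010
#2: 2·3 + 5·400 + 4·14 = 2062
#3: 2·4 + 5·369 + 4·4 = 1869
#4: 2·4 + 5·132 + 4·38 = 820
#5: 2·10 + 5·93 + 4·39 = 641
#6: 2·3 + 5·213 + 4·28 = 1183
#7: 2·1 + 5·270 + 4·44 = 1528
#8: 2·3 + 5·284 + 4·23 = 1518
Lowest: #5 at 641.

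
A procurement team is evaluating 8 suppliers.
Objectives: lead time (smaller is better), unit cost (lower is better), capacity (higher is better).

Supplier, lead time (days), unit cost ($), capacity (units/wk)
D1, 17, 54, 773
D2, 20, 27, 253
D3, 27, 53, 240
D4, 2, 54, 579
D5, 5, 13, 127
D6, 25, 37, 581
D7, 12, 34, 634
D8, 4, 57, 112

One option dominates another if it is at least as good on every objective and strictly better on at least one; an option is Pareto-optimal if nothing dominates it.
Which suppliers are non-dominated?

D1, D2, D4, D5, D7

D1: not dominated (best capacity).
D2: not dominated.
D3: dominated by D2 (lead time 20≤27, unit cost 27≤53, capacity 253≥240).
D4: not dominated (best lead time).
D5: not dominated (best unit cost).
D6: dominated by D7 (lead time 12≤25, unit cost 34≤37, capacity 634≥581).
D7: not dominated.
D8: dominated by D4 (lead time 2≤4, unit cost 54≤57, capacity 579≥112).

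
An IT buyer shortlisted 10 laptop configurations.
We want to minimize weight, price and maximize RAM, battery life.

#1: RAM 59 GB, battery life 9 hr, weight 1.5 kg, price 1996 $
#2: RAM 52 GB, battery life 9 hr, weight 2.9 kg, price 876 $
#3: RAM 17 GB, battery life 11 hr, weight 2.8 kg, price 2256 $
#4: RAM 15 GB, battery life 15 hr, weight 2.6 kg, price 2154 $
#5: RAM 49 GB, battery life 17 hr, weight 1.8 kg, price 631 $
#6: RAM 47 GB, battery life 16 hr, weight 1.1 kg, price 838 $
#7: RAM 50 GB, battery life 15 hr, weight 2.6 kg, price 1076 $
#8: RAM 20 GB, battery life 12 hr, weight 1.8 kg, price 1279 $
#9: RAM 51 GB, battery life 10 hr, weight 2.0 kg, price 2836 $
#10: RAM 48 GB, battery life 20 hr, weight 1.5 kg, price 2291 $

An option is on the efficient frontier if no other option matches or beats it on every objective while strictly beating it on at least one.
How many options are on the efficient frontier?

#1: not dominated (best RAM).
#2: not dominated.
#3: dominated by #5 (RAM 49≥17, battery life 17≥11, weight 1.8≤2.8, price 631≤2256).
#4: dominated by #5 (RAM 49≥15, battery life 17≥15, weight 1.8≤2.6, price 631≤2154).
#5: not dominated (best price).
#6: not dominated (best weight).
#7: not dominated.
#8: dominated by #5 (RAM 49≥20, battery life 17≥12, weight 1.8≤1.8, price 631≤1279).
#9: not dominated.
#10: not dominated (best battery life).
Pareto-optimal: #1, #2, #5, #6, #7, #9, #10 → 7.

7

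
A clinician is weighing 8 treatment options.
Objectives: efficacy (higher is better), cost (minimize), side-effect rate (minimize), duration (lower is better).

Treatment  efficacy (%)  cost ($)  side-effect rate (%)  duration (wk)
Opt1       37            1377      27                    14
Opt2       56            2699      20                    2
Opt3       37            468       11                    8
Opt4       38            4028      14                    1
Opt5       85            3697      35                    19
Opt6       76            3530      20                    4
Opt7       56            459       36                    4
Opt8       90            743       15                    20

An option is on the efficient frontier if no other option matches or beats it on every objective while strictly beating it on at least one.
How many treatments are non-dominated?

Opt1: dominated by Opt3 (efficacy 37≥37, cost 468≤1377, side-effect rate 11≤27, duration 8≤14).
Opt2: not dominated.
Opt3: not dominated (best side-effect rate).
Opt4: not dominated (best duration).
Opt5: not dominated.
Opt6: not dominated.
Opt7: not dominated (best cost).
Opt8: not dominated (best efficacy).
Pareto-optimal: Opt2, Opt3, Opt4, Opt5, Opt6, Opt7, Opt8 → 7.

7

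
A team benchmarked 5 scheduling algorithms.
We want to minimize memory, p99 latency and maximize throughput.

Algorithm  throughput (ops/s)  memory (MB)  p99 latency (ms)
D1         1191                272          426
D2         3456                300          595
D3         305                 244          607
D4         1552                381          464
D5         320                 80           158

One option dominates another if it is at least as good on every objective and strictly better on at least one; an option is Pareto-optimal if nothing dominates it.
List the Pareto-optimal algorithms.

D1: not dominated.
D2: not dominated (best throughput).
D3: dominated by D5 (throughput 320≥305, memory 80≤244, p99 latency 158≤607).
D4: not dominated.
D5: not dominated (best memory).

D1, D2, D4, D5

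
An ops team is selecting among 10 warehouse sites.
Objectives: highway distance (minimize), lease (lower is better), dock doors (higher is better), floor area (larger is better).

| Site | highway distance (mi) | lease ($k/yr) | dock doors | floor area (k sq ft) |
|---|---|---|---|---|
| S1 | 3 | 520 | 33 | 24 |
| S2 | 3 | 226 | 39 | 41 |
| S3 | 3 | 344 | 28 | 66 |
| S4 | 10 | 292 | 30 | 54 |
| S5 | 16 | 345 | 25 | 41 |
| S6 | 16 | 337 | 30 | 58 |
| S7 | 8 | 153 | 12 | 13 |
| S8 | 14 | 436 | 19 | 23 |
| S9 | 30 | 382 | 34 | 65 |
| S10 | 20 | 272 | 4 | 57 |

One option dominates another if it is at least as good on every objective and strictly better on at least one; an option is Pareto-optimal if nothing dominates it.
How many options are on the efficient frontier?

S1: dominated by S2 (highway distance 3≤3, lease 226≤520, dock doors 39≥33, floor area 41≥24).
S2: not dominated (best dock doors).
S3: not dominated (best floor area).
S4: not dominated.
S5: dominated by S2 (highway distance 3≤16, lease 226≤345, dock doors 39≥25, floor area 41≥41).
S6: not dominated.
S7: not dominated (best lease).
S8: dominated by S2 (highway distance 3≤14, lease 226≤436, dock doors 39≥19, floor area 41≥23).
S9: not dominated.
S10: not dominated.
Pareto-optimal: S2, S3, S4, S6, S7, S9, S10 → 7.

7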